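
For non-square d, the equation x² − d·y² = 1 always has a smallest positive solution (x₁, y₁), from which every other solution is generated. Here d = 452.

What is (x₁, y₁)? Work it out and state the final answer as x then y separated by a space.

√452 → a₀=21, period (3,1,5,3,10,3,5,1,3,42); ℓ=10 even so k=9
a_0=21:  p_0=21·1+0=21,  q_0=21·0+1=1
a_1=3:  p_1=3·21+1=64,  q_1=3·1+0=3
a_2=1:  p_2=1·64+21=85,  q_2=1·3+1=4
a_3=5:  p_3=5·85+64=489,  q_3=5·4+3=23
a_4=3:  p_4=3·489+85=1552,  q_4=3·23+4=73
a_5=10:  p_5=10·1552+489=16009,  q_5=10·73+23=753
a_6=3:  p_6=3·16009+1552=49579,  q_6=3·753+73=2332
a_7=5:  p_7=5·49579+16009=263904,  q_7=5·2332+753=12413
a_8=1:  p_8=1·263904+49579=313483,  q_8=1·12413+2332=14745
a_9=3:  p_9=3·313483+263904=1204353,  q_9=3·14745+12413=56648
(x₁, y₁) = (1204353, 56648);  1204353² − 452·56648² = 1 ✓

1204353 56648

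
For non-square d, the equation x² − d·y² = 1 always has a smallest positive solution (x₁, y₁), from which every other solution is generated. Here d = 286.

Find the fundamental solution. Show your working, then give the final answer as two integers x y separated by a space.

561835 33222

[16; 1,10,3,3,2,3,3,10,1,32] for √286; ℓ=10 ⇒ convergent index 9
step 0: (16, 1)  from 16·(1,0) + (0,1)
step 1: (17, 1)  from 1·(16,1) + (1,0)
step 2: (186, 11)  from 10·(17,1) + (16,1)
step 3: (575, 34)  from 3·(186,11) + (17,1)
step 4: (1911, 113)  from 3·(575,34) + (186,11)
step 5: (4397, 260)  from 2·(1911,113) + (575,34)
step 6: (15102, 893)  from 3·(4397,260) + (1911,113)
step 7: (49703, 2939)  from 3·(15102,893) + (4397,260)
step 8: (512132, 30283)  from 10·(49703,2939) + (15102,893)
step 9: (561835, 33222)  from 1·(512132,30283) + (49703,2939)
→ (561835, 33222).  Check: 561835²=315658567225, 286·33222²=315658567224, difference 1.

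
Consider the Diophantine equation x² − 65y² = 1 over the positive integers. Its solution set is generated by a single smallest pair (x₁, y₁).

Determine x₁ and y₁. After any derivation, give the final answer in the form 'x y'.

d=65: √d = [8; 16] (ℓ=1, odd), read p_1/q_1
step 0: (8, 1)  from 8·(1,0) + (0,1)
step 1: (129, 16)  from 16·(8,1) + (1,0)
→ (129, 16).  Check: 129²=16641, 65·16²=16640, difference 1.

129 16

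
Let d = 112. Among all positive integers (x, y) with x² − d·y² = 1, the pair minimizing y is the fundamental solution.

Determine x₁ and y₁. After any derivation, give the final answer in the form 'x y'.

√112 → a₀=10, period (1,1,2,1,1,20); ℓ=6 even so k=5
a_0=10:  p_0=10·1+0=10,  q_0=10·0+1=1
a_1=1:  p_1=1·10+1=11,  q_1=1·1+0=1
a_2=1:  p_2=1·11+10=21,  q_2=1·1+1=2
…
a_4=1:  p_4=1·53+21=74,  q_4=1·5+2=7
a_5=1:  p_5=1·74+53=127,  q_5=1·7+5=12
→ (127, 12).  Check: 127²=16129, 112·12²=16128, difference 1.

127 12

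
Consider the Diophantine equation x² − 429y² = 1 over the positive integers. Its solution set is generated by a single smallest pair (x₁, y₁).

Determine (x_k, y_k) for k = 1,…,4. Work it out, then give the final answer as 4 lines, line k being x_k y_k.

1524095 73584
4645731138049 224298012960
14161071197688057215 683702960124468816
43165635614076113391052801 2084056526021580302230080

√429 → a₀=20, period (1,2,2,9,1,12,1,9,2,2,1,40); ℓ=12 even so k=11
k=0  a_k=20  p_k/q_k = 20/1
k=1  a_k=1  p_k/q_k = 21/1
k=2  a_k=2  p_k/q_k = 62/3
k=3  a_k=2  p_k/q_k = 145/7
…
k=9  a_k=2  p_k/q_k = 438459/21169
k=10  a_k=2  p_k/q_k = 1085636/52415
k=11  a_k=1  p_k/q_k = 1524095/73584
fundamental: x₁=1524095, y₁=73584  (since 2322865569025 − 429·5414605056 = 1)
(x_2, y_2) = (1524095·1524095 + 429·73584·73584, 1524095·73584 + 73584·1524095) = (4645731138049, 224298012960)
(x_3, y_3) = (1524095·4645731138049 + 429·73584·224298012960, 1524095·224298012960 + 73584·4645731138049) = (14161071197688057215, 683702960124468816)
(x_4, y_4) = (1524095·14161071197688057215 + 429·73584·683702960124468816, 1524095·683702960124468816 + 73584·14161071197688057215) = (43165635614076113391052801, 2084056526021580302230080)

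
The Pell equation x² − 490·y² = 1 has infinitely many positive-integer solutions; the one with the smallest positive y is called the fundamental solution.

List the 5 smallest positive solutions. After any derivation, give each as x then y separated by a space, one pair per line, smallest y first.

√490 → a₀=22, period (7,2,1,4,4,4,1,2,7,44); ℓ=10 even so k=9
step 0: (22, 1)  from 22·(1,0) + (0,1)
step 1: (155, 7)  from 7·(22,1) + (1,0)
step 2: (332, 15)  from 2·(155,7) + (22,1)
step 3: (487, 22)  from 1·(332,15) + (155,7)
step 4: (2280, 103)  from 4·(487,22) + (332,15)
…
step 6: (40708, 1839)  from 4·(9607,434) + (2280,103)
…
step 8: (141338, 6385)  from 2·(50315,2273) + (40708,1839)
step 9: (1039681, 46968)  from 7·(141338,6385) + (50315,2273)
(x₁, y₁) = (1039681, 46968);  1039681² − 490·46968² = 1 ✓
(1039681+46968√490)^2 = 2161873163521 + 97663474416√490
(1039681+46968√490)^3 = 4495316905044313921 + 203077717488555624√490
(1039681+46968√490)^4 = 9347391150304592810234881 + 422272088792340335957472√490
(1039681+46968√490)^5 = 19436609957075163398170578312001 + 878056535095215307939712337240√490

1039681 46968
2161873163521 97663474416
4495316905044313921 203077717488555624
9347391150304592810234881 422272088792340335957472
19436609957075163398170578312001 878056535095215307939712337240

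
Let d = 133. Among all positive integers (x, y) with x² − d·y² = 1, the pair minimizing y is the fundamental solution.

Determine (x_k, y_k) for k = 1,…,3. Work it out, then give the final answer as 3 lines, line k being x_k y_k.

2588599 224460
13401689565601 1162073863080
69383200415647777399 6016286479789825380

d=133: √d = [11; 1,1,7,5,1,…,1,1,22] (ℓ=16, even), read p_15/q_15
i=0: a=11 ⇒ p=11, q=1
…
i=4: a=5 ⇒ p=888, q=77
…
i=7: a=1 ⇒ p=3010, q=261
…
i=9: a=1 ⇒ p=10979, q=952
i=10: a=1 ⇒ p=18948, q=1643
i=11: a=1 ⇒ p=29927, q=2595
…
i=14: a=1 ⇒ p=1378591, q=119539
i=15: a=1 ⇒ p=2588599, q=224460
fundamental: x₁=2588599, y₁=224460  (since 6700844782801 − 133·50382291600 = 1)
(x_2, y_2) = (2588599·2588599 + 133·224460·224460, 2588599·224460 + 224460·2588599) = (13401689565601, 1162073863080)
(x_3, y_3) = (2588599·13401689565601 + 133·224460·1162073863080, 2588599·1162073863080 + 224460·13401689565601) = (69383200415647777399, 6016286479789825380)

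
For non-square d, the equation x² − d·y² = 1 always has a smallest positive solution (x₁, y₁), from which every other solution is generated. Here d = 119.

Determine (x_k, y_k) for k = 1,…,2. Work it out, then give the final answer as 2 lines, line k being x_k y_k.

[10; 1,9,1,20] for √119; ℓ=4 ⇒ convergent index 3
a_0=10:  p_0=10·1+0=10,  q_0=10·0+1=1
…
a_2=9:  p_2=9·11+10=109,  q_2=9·1+1=10
a_3=1:  p_3=1·109+11=120,  q_3=1·10+1=11
(x₁, y₁) = (120, 11);  120² − 119·11² = 1 ✓
k=2:  x_2 = 120·120+119·11·11 = 28799,  y_2 = 120·11+11·120 = 2640

120 11
28799 2640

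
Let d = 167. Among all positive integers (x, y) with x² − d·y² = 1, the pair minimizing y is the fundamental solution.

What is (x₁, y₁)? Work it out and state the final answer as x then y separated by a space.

168 13

d=167: √d = [12; 1,11,1,24] (ℓ=4, even), read p_3/q_3
i=0: a=12 ⇒ p=12, q=1
…
i=2: a=11 ⇒ p=155, q=12
i=3: a=1 ⇒ p=168, q=13
fundamental: x₁=168, y₁=13  (since 28224 − 167·169 = 1)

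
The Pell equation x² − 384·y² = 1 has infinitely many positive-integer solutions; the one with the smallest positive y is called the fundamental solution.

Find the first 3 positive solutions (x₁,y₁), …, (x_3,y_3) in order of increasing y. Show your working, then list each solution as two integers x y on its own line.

√384 = [19; 1,1,2,9,2,1,1,38, …], period ℓ=8 (even) → k=7
step 0: (19, 1)  from 19·(1,0) + (0,1)
…
step 6: (2861, 146)  from 1·(1940,99) + (921,47)
step 7: (4801, 245)  from 1·(2861,146) + (1940,99)
fundamental: x₁=4801, y₁=245  (since 23049601 − 384·60025 = 1)
(x_2, y_2) = (4801·4801 + 384·245·245, 4801·245 + 245·4801) = (46099201, 2352490)
(x_3, y_3) = (4801·46099201 + 384·245·2352490, 4801·2352490 + 245·46099201) = (442644523201, 22588608735)

4801 245
46099201 2352490
442644523201 22588608735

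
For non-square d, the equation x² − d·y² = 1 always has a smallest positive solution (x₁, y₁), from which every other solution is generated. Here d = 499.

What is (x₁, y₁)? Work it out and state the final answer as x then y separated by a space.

√499 = [22; 2,1,21,1,2,44, …], period ℓ=6 (even) → k=5
a_0=22:  p_0=22·1+0=22,  q_0=22·0+1=1
a_1=2:  p_1=2·22+1=45,  q_1=2·1+0=2
a_2=1:  p_2=1·45+22=67,  q_2=1·2+1=3
…
a_4=1:  p_4=1·1452+67=1519,  q_4=1·65+3=68
a_5=2:  p_5=2·1519+1452=4490,  q_5=2·68+65=201
(x₁, y₁) = (4490, 201);  4490² − 499·201² = 1 ✓

4490 201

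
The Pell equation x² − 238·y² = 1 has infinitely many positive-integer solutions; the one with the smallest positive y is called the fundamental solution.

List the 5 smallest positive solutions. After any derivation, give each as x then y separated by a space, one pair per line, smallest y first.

11663 756
272051137 17634456
6345864809999 411341319900
148023642285985537 9594947610352944
3452799473617033826063 223811747547751451844

√238 = [15; 2,2,1,14,1,2,2,30, …], period ℓ=8 (even) → k=7
a_0=15:  p_0=15·1+0=15,  q_0=15·0+1=1
a_1=2:  p_1=2·15+1=31,  q_1=2·1+0=2
…
a_5=1:  p_5=1·1589+108=1697,  q_5=1·103+7=110
a_6=2:  p_6=2·1697+1589=4983,  q_6=2·110+103=323
a_7=2:  p_7=2·4983+1697=11663,  q_7=2·323+110=756
(x₁, y₁) = (11663, 756);  11663² − 238·756² = 1 ✓
(x_2, y_2) = (11663·11663 + 238·756·756, 11663·756 + 756·11663) = (272051137, 17634456)
(x_3, y_3) = (11663·272051137 + 238·756·17634456, 11663·17634456 + 756·272051137) = (6345864809999, 411341319900)
(x_4, y_4) = (11663·6345864809999 + 238·756·411341319900, 11663·411341319900 + 756·6345864809999) = (148023642285985537, 9594947610352944)
(x_5, y_5) = (11663·148023642285985537 + 238·756·9594947610352944, 11663·9594947610352944 + 756·148023642285985537) = (3452799473617033826063, 223811747547751451844)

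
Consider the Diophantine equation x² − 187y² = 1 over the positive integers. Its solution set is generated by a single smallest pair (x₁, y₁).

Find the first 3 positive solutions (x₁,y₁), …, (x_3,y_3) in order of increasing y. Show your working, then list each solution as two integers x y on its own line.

1682 123
5658247 413772
19034341226 1391928885

√187 → a₀=13, period (1,2,13,2,1,26); ℓ=6 even so k=5
k=0  a_k=13  p_k/q_k = 13/1
k=1  a_k=1  p_k/q_k = 14/1
k=2  a_k=2  p_k/q_k = 41/3
…
k=4  a_k=2  p_k/q_k = 1135/83
k=5  a_k=1  p_k/q_k = 1682/123
→ (1682, 123).  Check: 1682²=2829124, 187·123²=2829123, difference 1.
(1682+123√187)^2 = 5658247 + 413772√187
(1682+123√187)^3 = 19034341226 + 1391928885√187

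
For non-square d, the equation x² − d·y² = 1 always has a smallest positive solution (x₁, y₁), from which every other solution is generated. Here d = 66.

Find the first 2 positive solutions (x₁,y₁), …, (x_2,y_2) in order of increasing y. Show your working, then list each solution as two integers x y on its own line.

65 8
8449 1040

d=66: √d = [8; 8,16] (ℓ=2, even), read p_1/q_1
i=0: a=8 ⇒ p=8, q=1
i=1: a=8 ⇒ p=65, q=8
fundamental: x₁=65, y₁=8  (since 4225 − 66·64 = 1)
(x_2, y_2) = (65·65 + 66·8·8, 65·8 + 8·65) = (8449, 1040)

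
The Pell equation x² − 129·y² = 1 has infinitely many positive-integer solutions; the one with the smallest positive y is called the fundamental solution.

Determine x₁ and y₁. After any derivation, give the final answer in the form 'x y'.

16855 1484

[11; 2,1,3,1,6,1,3,1,2,22] for √129; ℓ=10 ⇒ convergent index 9
i=0: a=11 ⇒ p=11, q=1
…
i=2: a=1 ⇒ p=34, q=3
…
i=6: a=1 ⇒ p=1238, q=109
…
i=8: a=1 ⇒ p=6031, q=531
i=9: a=2 ⇒ p=16855, q=1484
→ (16855, 1484).  Check: 16855²=284091025, 129·1484²=284091024, difference 1.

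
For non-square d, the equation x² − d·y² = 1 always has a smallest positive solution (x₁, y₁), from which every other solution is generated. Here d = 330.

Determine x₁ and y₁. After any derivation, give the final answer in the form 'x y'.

[18; 6,36] for √330; ℓ=2 ⇒ convergent index 1
k=0  a_k=18  p_k/q_k = 18/1
k=1  a_k=6  p_k/q_k = 109/6
→ (109, 6).  Check: 109²=11881, 330·6²=11880, difference 1.

109 6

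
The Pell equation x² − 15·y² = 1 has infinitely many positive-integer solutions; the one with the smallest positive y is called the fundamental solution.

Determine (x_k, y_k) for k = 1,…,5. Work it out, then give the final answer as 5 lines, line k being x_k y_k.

4 1
31 8
244 63
1921 496
15124 3905

d=15: √d = [3; 1,6] (ℓ=2, even), read p_1/q_1
step 0: (3, 1)  from 3·(1,0) + (0,1)
step 1: (4, 1)  from 1·(3,1) + (1,0)
→ (4, 1).  Check: 4²=16, 15·1²=15, difference 1.
(x_2, y_2) = (4·4 + 15·1·1, 4·1 + 1·4) = (31, 8)
(x_3, y_3) = (4·31 + 15·1·8, 4·8 + 1·31) = (244, 63)
(x_4, y_4) = (4·244 + 15·1·63, 4·63 + 1·244) = (1921, 496)
(x_5, y_5) = (4·1921 + 15·1·496, 4·496 + 1·1921) = (15124, 3905)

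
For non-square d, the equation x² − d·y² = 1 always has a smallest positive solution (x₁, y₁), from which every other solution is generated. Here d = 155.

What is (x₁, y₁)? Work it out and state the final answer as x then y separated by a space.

249 20

[12; 2,4,2,24] for √155; ℓ=4 ⇒ convergent index 3
a_0=12:  p_0=12·1+0=12,  q_0=12·0+1=1
a_1=2:  p_1=2·12+1=25,  q_1=2·1+0=2
a_2=4:  p_2=4·25+12=112,  q_2=4·2+1=9
a_3=2:  p_3=2·112+25=249,  q_3=2·9+2=20
(x₁, y₁) = (249, 20);  249² − 155·20² = 1 ✓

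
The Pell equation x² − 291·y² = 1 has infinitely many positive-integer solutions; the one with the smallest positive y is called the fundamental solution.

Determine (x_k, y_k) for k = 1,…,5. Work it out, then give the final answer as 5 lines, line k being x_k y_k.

d=291: √d = [17; 17,34] (ℓ=2, even), read p_1/q_1
i=0: a=17 ⇒ p=17, q=1
i=1: a=17 ⇒ p=290, q=17
→ (290, 17).  Check: 290²=84100, 291·17²=84099, difference 1.
(x_2, y_2) = (290·290 + 291·17·17, 290·17 + 17·290) = (168199, 9860)
(x_3, y_3) = (290·168199 + 291·17·9860, 290·9860 + 17·168199) = (97555130, 5718783)
(x_4, y_4) = (290·97555130 + 291·17·5718783, 290·5718783 + 17·97555130) = (56581807201, 3316884280)
(x_5, y_5) = (290·56581807201 + 291·17·3316884280, 290·3316884280 + 17·56581807201) = (32817350621450, 1923787163617)

290 17
168199 9860
97555130 5718783
56581807201 3316884280
32817350621450 1923787163617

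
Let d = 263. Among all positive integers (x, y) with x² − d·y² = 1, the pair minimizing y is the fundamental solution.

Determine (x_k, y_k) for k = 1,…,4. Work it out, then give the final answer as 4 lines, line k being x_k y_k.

√263 = [16; 4,1,1,1,1,15,1,1,1,1,4,32, …], period ℓ=12 (even) → k=11
i=0: a=16 ⇒ p=16, q=1
…
i=3: a=1 ⇒ p=146, q=9
i=4: a=1 ⇒ p=227, q=14
…
i=6: a=15 ⇒ p=5822, q=359
i=7: a=1 ⇒ p=6195, q=382
i=8: a=1 ⇒ p=12017, q=741
…
i=10: a=1 ⇒ p=30229, q=1864
i=11: a=4 ⇒ p=139128, q=8579
(x₁, y₁) = (139128, 8579);  139128² − 263·8579² = 1 ✓
k=2:  x_2 = 139128·139128+263·8579·8579 = 38713200767,  y_2 = 139128·8579+8579·139128 = 2387158224
k=3:  x_3 = 139128·38713200767+263·8579·2387158224 = 10772180392483224,  y_3 = 139128·2387158224+8579·38713200767 = 664241098768765
k=4:  x_4 = 139128·10772180392483224+263·8579·664241098768765 = 2997423827252098776577,  y_4 = 139128·664241098768765+8579·10772180392483224 = 184829071176614315616

139128 8579
38713200767 2387158224
10772180392483224 664241098768765
2997423827252098776577 184829071176614315616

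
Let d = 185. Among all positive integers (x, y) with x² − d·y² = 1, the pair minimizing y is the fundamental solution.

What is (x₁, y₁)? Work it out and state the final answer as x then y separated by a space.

9249 680

[13; 1,1,1,1,26] for √185; ℓ=5 ⇒ convergent index 9
step 0: (13, 1)  from 13·(1,0) + (0,1)
step 1: (14, 1)  from 1·(13,1) + (1,0)
step 2: (27, 2)  from 1·(14,1) + (13,1)
step 3: (41, 3)  from 1·(27,2) + (14,1)
…
step 5: (1809, 133)  from 26·(68,5) + (41,3)
step 6: (1877, 138)  from 1·(1809,133) + (68,5)
step 7: (3686, 271)  from 1·(1877,138) + (1809,133)
step 8: (5563, 409)  from 1·(3686,271) + (1877,138)
step 9: (9249, 680)  from 1·(5563,409) + (3686,271)
fundamental: x₁=9249, y₁=680  (since 85544001 − 185·462400 = 1)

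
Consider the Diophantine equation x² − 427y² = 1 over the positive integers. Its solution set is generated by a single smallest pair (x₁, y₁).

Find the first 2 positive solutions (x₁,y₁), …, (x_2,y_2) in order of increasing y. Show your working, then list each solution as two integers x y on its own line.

[20; 1,1,1,40] for √427; ℓ=4 ⇒ convergent index 3
k=0  a_k=20  p_k/q_k = 20/1
…
k=2  a_k=1  p_k/q_k = 41/2
k=3  a_k=1  p_k/q_k = 62/3
→ (62, 3).  Check: 62²=3844, 427·3²=3843, difference 1.
(62+3√427)^2 = 7687 + 372√427

62 3
7687 372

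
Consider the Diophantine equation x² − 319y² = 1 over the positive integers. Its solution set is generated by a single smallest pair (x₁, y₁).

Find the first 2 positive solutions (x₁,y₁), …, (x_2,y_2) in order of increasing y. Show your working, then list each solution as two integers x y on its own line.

[17; 1,6,5,1,4,…,6,1,34] for √319; ℓ=14 ⇒ convergent index 13
i=0: a=17 ⇒ p=17, q=1
i=1: a=1 ⇒ p=18, q=1
i=2: a=6 ⇒ p=125, q=7
i=3: a=5 ⇒ p=643, q=36
i=4: a=1 ⇒ p=768, q=43
i=5: a=4 ⇒ p=3715, q=208
…
i=7: a=1 ⇒ p=15628, q=875
i=8: a=3 ⇒ p=58797, q=3292
i=9: a=4 ⇒ p=250816, q=14043
i=10: a=1 ⇒ p=309613, q=17335
i=11: a=5 ⇒ p=1798881, q=100718
i=12: a=6 ⇒ p=11102899, q=621643
i=13: a=1 ⇒ p=12901780, q=722361
fundamental: x₁=12901780, y₁=722361  (since 166455927168400 − 319·521805414321 = 1)
n=2: (12901780,722361)∘(12901780,722361) = (12901780·12901780+319·722361·722361, 12901780·722361+722361·12901780) = (332911854336799,18639485405160)

12901780 722361
332911854336799 18639485405160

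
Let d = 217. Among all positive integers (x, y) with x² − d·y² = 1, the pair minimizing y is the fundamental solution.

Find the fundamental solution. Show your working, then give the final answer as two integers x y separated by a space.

3844063 260952

d=217: √d = [14; 1,2,1,2,1,…,2,1,28] (ℓ=16, even), read p_15/q_15
step 0: (14, 1)  from 14·(1,0) + (0,1)
…
step 2: (44, 3)  from 2·(15,1) + (14,1)
step 3: (59, 4)  from 1·(44,3) + (15,1)
step 4: (162, 11)  from 2·(59,4) + (44,3)
…
step 6: (383, 26)  from 1·(221,15) + (162,11)
…
step 8: (15055, 1022)  from 4·(3668,249) + (383,26)
…
step 12: (740980, 50301)  from 2·(293381,19916) + (154218,10469)
…
step 14: (2809702, 190735)  from 2·(1034361,70217) + (740980,50301)
step 15: (3844063, 260952)  from 1·(2809702,190735) + (1034361,70217)
fundamental: x₁=3844063, y₁=260952  (since 14776820347969 − 217·68095946304 = 1)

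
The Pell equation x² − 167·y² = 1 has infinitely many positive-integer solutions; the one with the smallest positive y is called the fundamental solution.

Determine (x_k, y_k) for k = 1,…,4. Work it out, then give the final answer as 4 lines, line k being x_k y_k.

168 13
56447 4368
18966024 1467635
6372527617 493120992

[12; 1,11,1,24] for √167; ℓ=4 ⇒ convergent index 3
step 0: (12, 1)  from 12·(1,0) + (0,1)
step 1: (13, 1)  from 1·(12,1) + (1,0)
step 2: (155, 12)  from 11·(13,1) + (12,1)
step 3: (168, 13)  from 1·(155,12) + (13,1)
(x₁, y₁) = (168, 13);  168² − 167·13² = 1 ✓
(x_2, y_2) = (168·168 + 167·13·13, 168·13 + 13·168) = (56447, 4368)
(x_3, y_3) = (168·56447 + 167·13·4368, 168·4368 + 13·56447) = (18966024, 1467635)
(x_4, y_4) = (168·18966024 + 167·13·1467635, 168·1467635 + 13·18966024) = (6372527617, 493120992)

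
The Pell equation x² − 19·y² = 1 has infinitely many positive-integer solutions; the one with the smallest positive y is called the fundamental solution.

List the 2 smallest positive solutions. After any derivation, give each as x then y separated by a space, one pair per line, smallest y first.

√19 = [4; 2,1,3,1,2,8, …], period ℓ=6 (even) → k=5
step 0: (4, 1)  from 4·(1,0) + (0,1)
…
step 2: (13, 3)  from 1·(9,2) + (4,1)
step 3: (48, 11)  from 3·(13,3) + (9,2)
step 4: (61, 14)  from 1·(48,11) + (13,3)
step 5: (170, 39)  from 2·(61,14) + (48,11)
fundamental: x₁=170, y₁=39  (since 28900 − 19·1521 = 1)
(170+39√19)^2 = 57799 + 13260√19

170 39
57799 13260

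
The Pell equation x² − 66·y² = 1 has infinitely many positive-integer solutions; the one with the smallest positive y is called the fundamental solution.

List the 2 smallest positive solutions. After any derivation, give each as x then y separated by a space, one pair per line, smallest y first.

√66 → a₀=8, period (8,16); ℓ=2 even so k=1
step 0: (8, 1)  from 8·(1,0) + (0,1)
step 1: (65, 8)  from 8·(8,1) + (1,0)
(x₁, y₁) = (65, 8);  65² − 66·8² = 1 ✓
k=2:  x_2 = 65·65+66·8·8 = 8449,  y_2 = 65·8+8·65 = 1040

65 8
8449 1040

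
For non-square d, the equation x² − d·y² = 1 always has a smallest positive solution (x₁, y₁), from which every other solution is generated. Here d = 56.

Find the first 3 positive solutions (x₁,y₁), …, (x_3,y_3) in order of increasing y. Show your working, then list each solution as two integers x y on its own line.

15 2
449 60
13455 1798

√56 → a₀=7, period (2,14); ℓ=2 even so k=1
i=0: a=7 ⇒ p=7, q=1
i=1: a=2 ⇒ p=15, q=2
→ (15, 2).  Check: 15²=225, 56·2²=224, difference 1.
k=2:  x_2 = 15·15+56·2·2 = 449,  y_2 = 15·2+2·15 = 60
k=3:  x_3 = 15·449+56·2·60 = 13455,  y_3 = 15·60+2·449 = 1798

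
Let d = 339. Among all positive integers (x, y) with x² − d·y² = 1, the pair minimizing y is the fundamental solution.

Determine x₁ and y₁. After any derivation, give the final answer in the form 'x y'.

97970 5321

[18; 2,2,2,1,17,1,2,2,2,36] for √339; ℓ=10 ⇒ convergent index 9
a_0=18:  p_0=18·1+0=18,  q_0=18·0+1=1
…
a_2=2:  p_2=2·37+18=92,  q_2=2·2+1=5
…
a_4=1:  p_4=1·221+92=313,  q_4=1·12+5=17
a_5=17:  p_5=17·313+221=5542,  q_5=17·17+12=301
a_6=1:  p_6=1·5542+313=5855,  q_6=1·301+17=318
…
a_8=2:  p_8=2·17252+5855=40359,  q_8=2·937+318=2192
a_9=2:  p_9=2·40359+17252=97970,  q_9=2·2192+937=5321
→ (97970, 5321).  Check: 97970²=9598120900, 339·5321²=9598120899, difference 1.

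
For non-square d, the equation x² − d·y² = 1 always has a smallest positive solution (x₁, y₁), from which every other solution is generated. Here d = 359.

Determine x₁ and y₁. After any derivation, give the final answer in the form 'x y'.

360 19

d=359: √d = [18; 1,17,1,36] (ℓ=4, even), read p_3/q_3
a_0=18:  p_0=18·1+0=18,  q_0=18·0+1=1
a_1=1:  p_1=1·18+1=19,  q_1=1·1+0=1
a_2=17:  p_2=17·19+18=341,  q_2=17·1+1=18
a_3=1:  p_3=1·341+19=360,  q_3=1·18+1=19
(x₁, y₁) = (360, 19);  360² − 359·19² = 1 ✓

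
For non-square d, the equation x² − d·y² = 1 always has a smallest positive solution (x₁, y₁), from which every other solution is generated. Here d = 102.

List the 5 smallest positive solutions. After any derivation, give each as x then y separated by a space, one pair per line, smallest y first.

101 10
20401 2020
4120901 408030
832401601 82420040
168141002501 16648440050

d=102: √d = [10; 10,20] (ℓ=2, even), read p_1/q_1
k=0  a_k=10  p_k/q_k = 10/1
k=1  a_k=10  p_k/q_k = 101/10
(x₁, y₁) = (101, 10);  101² − 102·10² = 1 ✓
(101+10√102)^2 = 20401 + 2020√102
(101+10√102)^3 = 4120901 + 408030√102
(101+10√102)^4 = 832401601 + 82420040√102
(101+10√102)^5 = 168141002501 + 16648440050√102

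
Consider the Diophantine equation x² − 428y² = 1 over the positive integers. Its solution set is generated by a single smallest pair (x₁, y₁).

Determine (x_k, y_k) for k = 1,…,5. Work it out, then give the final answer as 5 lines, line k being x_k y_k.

1850887 89466
6851565373537 331182912684
25362946559057703751 1225964295417811950
93887896135702420679780737 4538242753705644230486616
347551772829818329662915600223687 16799549031354731501369944644834

√428 → a₀=20, period (1,2,4,1,5,10,5,1,4,2,1,40); ℓ=12 even so k=11
step 0: (20, 1)  from 20·(1,0) + (0,1)
…
step 2: (62, 3)  from 2·(21,1) + (20,1)
step 3: (269, 13)  from 4·(62,3) + (21,1)
step 4: (331, 16)  from 1·(269,13) + (62,3)
…
step 6: (19571, 946)  from 10·(1924,93) + (331,16)
…
step 10: (1273708, 61567)  from 2·(577179,27899) + (119350,5769)
step 11: (1850887, 89466)  from 1·(1273708,61567) + (577179,27899)
→ (1850887, 89466).  Check: 1850887²=3425782686769, 428·89466²=3425782686768, difference 1.
n=2: (1850887,89466)∘(1850887,89466) = (1850887·1850887+428·89466·89466, 1850887·89466+89466·1850887) = (6851565373537,331182912684)
n=3: (6851565373537,331182912684)∘(1850887,89466) = (1850887·6851565373537+428·89466·331182912684, 1850887·331182912684+89466·6851565373537) = (25362946559057703751,1225964295417811950)
n=4: (25362946559057703751,1225964295417811950)∘(1850887,89466) = (1850887·25362946559057703751+428·89466·1225964295417811950, 1850887·1225964295417811950+89466·25362946559057703751) = (93887896135702420679780737,4538242753705644230486616)
n=5: (93887896135702420679780737,4538242753705644230486616)∘(1850887,89466) = (1850887·93887896135702420679780737+428·89466·4538242753705644230486616, 1850887·4538242753705644230486616+89466·93887896135702420679780737) = (347551772829818329662915600223687,16799549031354731501369944644834)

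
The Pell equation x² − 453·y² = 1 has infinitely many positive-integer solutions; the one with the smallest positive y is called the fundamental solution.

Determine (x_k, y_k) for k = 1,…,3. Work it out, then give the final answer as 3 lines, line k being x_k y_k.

1653751 77700
5469784740001 256992905400
18091323967121133751 850004548596233100

√453 → a₀=21, period (3,1,1,10,14,10,1,1,3,42); ℓ=10 even so k=9
a_0=21:  p_0=21·1+0=21,  q_0=21·0+1=1
…
a_2=1:  p_2=1·64+21=85,  q_2=1·3+1=4
a_3=1:  p_3=1·85+64=149,  q_3=1·4+3=7
a_4=10:  p_4=10·149+85=1575,  q_4=10·7+4=74
…
a_7=1:  p_7=1·223565+22199=245764,  q_7=1·10504+1043=11547
a_8=1:  p_8=1·245764+223565=469329,  q_8=1·11547+10504=22051
a_9=3:  p_9=3·469329+245764=1653751,  q_9=3·22051+11547=77700
(x₁, y₁) = (1653751, 77700);  1653751² − 453·77700² = 1 ✓
k=2:  x_2 = 1653751·1653751+453·77700·77700 = 5469784740001,  y_2 = 1653751·77700+77700·1653751 = 256992905400
k=3:  x_3 = 1653751·5469784740001+453·77700·256992905400 = 18091323967121133751,  y_3 = 1653751·256992905400+77700·5469784740001 = 850004548596233100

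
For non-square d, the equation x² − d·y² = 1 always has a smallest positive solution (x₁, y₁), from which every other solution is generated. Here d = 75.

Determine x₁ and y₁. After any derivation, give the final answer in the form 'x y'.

26 3

√75 → a₀=8, period (1,1,1,16); ℓ=4 even so k=3
k=0  a_k=8  p_k/q_k = 8/1
…
k=2  a_k=1  p_k/q_k = 17/2
k=3  a_k=1  p_k/q_k = 26/3
→ (26, 3).  Check: 26²=676, 75·3²=675, difference 1.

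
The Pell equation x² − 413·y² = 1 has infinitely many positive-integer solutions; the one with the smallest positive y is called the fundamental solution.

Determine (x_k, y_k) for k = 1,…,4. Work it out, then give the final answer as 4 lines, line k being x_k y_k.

113399 5580
25718666401 1265532840
5832942102300599 287020317040740
1322899602891852585601 65095633862940217680

√413 → a₀=20, period (3,9,1,4,1,9,3,40); ℓ=8 even so k=7
a_0=20:  p_0=20·1+0=20,  q_0=20·0+1=1
a_1=3:  p_1=3·20+1=61,  q_1=3·1+0=3
…
a_3=1:  p_3=1·569+61=630,  q_3=1·28+3=31
…
a_6=9:  p_6=9·3719+3089=36560,  q_6=9·183+152=1799
a_7=3:  p_7=3·36560+3719=113399,  q_7=3·1799+183=5580
fundamental: x₁=113399, y₁=5580  (since 12859333201 − 413·31136400 = 1)
(113399+5580√413)^2 = 25718666401 + 1265532840√413
(113399+5580√413)^3 = 5832942102300599 + 287020317040740√413
(113399+5580√413)^4 = 1322899602891852585601 + 65095633862940217680√413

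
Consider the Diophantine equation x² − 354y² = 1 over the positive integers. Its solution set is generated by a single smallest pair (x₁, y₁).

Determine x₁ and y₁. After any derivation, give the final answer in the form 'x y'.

258065 13716

d=354: √d = [18; 1,4,2,2,18,2,2,4,1,36] (ℓ=10, even), read p_9/q_9
k=0  a_k=18  p_k/q_k = 18/1
k=1  a_k=1  p_k/q_k = 19/1
…
k=4  a_k=2  p_k/q_k = 508/27
…
k=7  a_k=2  p_k/q_k = 47771/2539
k=8  a_k=4  p_k/q_k = 210294/11177
k=9  a_k=1  p_k/q_k = 258065/13716
(x₁, y₁) = (258065, 13716);  258065² − 354·13716² = 1 ✓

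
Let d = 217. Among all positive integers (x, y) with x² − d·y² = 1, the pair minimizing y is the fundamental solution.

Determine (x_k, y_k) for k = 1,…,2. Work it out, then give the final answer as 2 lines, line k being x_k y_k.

3844063 260952
29553640695937 2006231855952

d=217: √d = [14; 1,2,1,2,1,…,2,1,28] (ℓ=16, even), read p_15/q_15
k=0  a_k=14  p_k/q_k = 14/1
k=1  a_k=1  p_k/q_k = 15/1
k=2  a_k=2  p_k/q_k = 44/3
k=3  a_k=1  p_k/q_k = 59/4
…
k=5  a_k=1  p_k/q_k = 221/15
k=6  a_k=1  p_k/q_k = 383/26
k=7  a_k=9  p_k/q_k = 3668/249
…
k=9  a_k=9  p_k/q_k = 139163/9447
k=10  a_k=1  p_k/q_k = 154218/10469
k=11  a_k=1  p_k/q_k = 293381/19916
k=12  a_k=2  p_k/q_k = 740980/50301
k=13  a_k=1  p_k/q_k = 1034361/70217
k=14  a_k=2  p_k/q_k = 2809702/190735
k=15  a_k=1  p_k/q_k = 3844063/260952
→ (3844063, 260952).  Check: 3844063²=14776820347969, 217·260952²=14776820347968, difference 1.
n=2: (3844063,260952)∘(3844063,260952) = (3844063·3844063+217·260952·260952, 3844063·260952+260952·3844063) = (29553640695937,2006231855952)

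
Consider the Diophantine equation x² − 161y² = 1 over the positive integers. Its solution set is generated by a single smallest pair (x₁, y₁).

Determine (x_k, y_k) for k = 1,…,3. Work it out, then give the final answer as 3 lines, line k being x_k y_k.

√161 → a₀=12, period (1,2,4,1,2,1,4,2,1,24); ℓ=10 even so k=9
i=0: a=12 ⇒ p=12, q=1
i=1: a=1 ⇒ p=13, q=1
…
i=3: a=4 ⇒ p=165, q=13
i=4: a=1 ⇒ p=203, q=16
i=5: a=2 ⇒ p=571, q=45
i=6: a=1 ⇒ p=774, q=61
i=7: a=4 ⇒ p=3667, q=289
i=8: a=2 ⇒ p=8108, q=639
i=9: a=1 ⇒ p=11775, q=928
fundamental: x₁=11775, y₁=928  (since 138650625 − 161·861184 = 1)
n=2: (11775,928)∘(11775,928) = (11775·11775+161·928·928, 11775·928+928·11775) = (277301249,21854400)
n=3: (277301249,21854400)∘(11775,928) = (11775·277301249+161·928·21854400, 11775·21854400+928·277301249) = (6530444402175,514671119072)

11775 928
277301249 21854400
6530444402175 514671119072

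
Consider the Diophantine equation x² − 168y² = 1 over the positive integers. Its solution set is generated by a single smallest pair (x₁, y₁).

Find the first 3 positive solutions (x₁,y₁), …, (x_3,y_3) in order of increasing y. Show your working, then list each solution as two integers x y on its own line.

13 1
337 26
8749 675

d=168: √d = [12; 1,24] (ℓ=2, even), read p_1/q_1
step 0: (12, 1)  from 12·(1,0) + (0,1)
step 1: (13, 1)  from 1·(12,1) + (1,0)
fundamental: x₁=13, y₁=1  (since 169 − 168·1 = 1)
(13+1√168)^2 = 337 + 26√168
(13+1√168)^3 = 8749 + 675√168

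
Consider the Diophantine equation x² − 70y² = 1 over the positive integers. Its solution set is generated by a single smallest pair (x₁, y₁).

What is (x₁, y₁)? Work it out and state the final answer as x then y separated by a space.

[8; 2,1,2,1,2,16] for √70; ℓ=6 ⇒ convergent index 5
k=0  a_k=8  p_k/q_k = 8/1
k=1  a_k=2  p_k/q_k = 17/2
k=2  a_k=1  p_k/q_k = 25/3
k=3  a_k=2  p_k/q_k = 67/8
k=4  a_k=1  p_k/q_k = 92/11
k=5  a_k=2  p_k/q_k = 251/30
fundamental: x₁=251, y₁=30  (since 63001 − 70·900 = 1)

251 30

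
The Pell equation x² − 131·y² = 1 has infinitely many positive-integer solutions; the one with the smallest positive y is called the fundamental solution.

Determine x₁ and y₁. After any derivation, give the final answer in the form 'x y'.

√131 → a₀=11, period (2,4,11,4,2,22); ℓ=6 even so k=5
k=0  a_k=11  p_k/q_k = 11/1
k=1  a_k=2  p_k/q_k = 23/2
…
k=3  a_k=11  p_k/q_k = 1156/101
k=4  a_k=4  p_k/q_k = 4727/413
k=5  a_k=2  p_k/q_k = 10610/927
(x₁, y₁) = (10610, 927);  10610² − 131·927² = 1 ✓

10610 927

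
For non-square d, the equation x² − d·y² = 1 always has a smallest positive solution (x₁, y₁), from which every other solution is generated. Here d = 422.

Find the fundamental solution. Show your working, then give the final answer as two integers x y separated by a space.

7022501 341850

d=422: √d = [20; 1,1,5,2,1,…,1,1,40] (ℓ=14, even), read p_13/q_13
i=0: a=20 ⇒ p=20, q=1
…
i=2: a=1 ⇒ p=41, q=2
i=3: a=5 ⇒ p=226, q=11
…
i=5: a=1 ⇒ p=719, q=35
i=6: a=3 ⇒ p=2650, q=129
…
i=8: a=3 ⇒ p=163807, q=7974
…
i=11: a=5 ⇒ p=3211821, q=156349
i=12: a=1 ⇒ p=3810680, q=185501
i=13: a=1 ⇒ p=7022501, q=341850
fundamental: x₁=7022501, y₁=341850  (since 49315520295001 − 422·116861422500 = 1)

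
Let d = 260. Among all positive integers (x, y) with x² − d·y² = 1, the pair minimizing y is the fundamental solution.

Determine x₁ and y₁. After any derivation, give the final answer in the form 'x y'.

[16; 8,32] for √260; ℓ=2 ⇒ convergent index 1
k=0  a_k=16  p_k/q_k = 16/1
k=1  a_k=8  p_k/q_k = 129/8
fundamental: x₁=129, y₁=8  (since 16641 − 260·64 = 1)

129 8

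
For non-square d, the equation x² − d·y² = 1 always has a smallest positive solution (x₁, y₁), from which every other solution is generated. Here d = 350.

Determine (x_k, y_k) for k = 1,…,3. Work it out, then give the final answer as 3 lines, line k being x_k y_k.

449 24
403201 21552
362074049 19353672

d=350: √d = [18; 1,2,2,2,1,36] (ℓ=6, even), read p_5/q_5
k=0  a_k=18  p_k/q_k = 18/1
…
k=3  a_k=2  p_k/q_k = 131/7
k=4  a_k=2  p_k/q_k = 318/17
k=5  a_k=1  p_k/q_k = 449/24
(x₁, y₁) = (449, 24);  449² − 350·24² = 1 ✓
(x_2, y_2) = (449·449 + 350·24·24, 449·24 + 24·449) = (403201, 21552)
(x_3, y_3) = (449·403201 + 350·24·21552, 449·21552 + 24·403201) = (362074049, 19353672)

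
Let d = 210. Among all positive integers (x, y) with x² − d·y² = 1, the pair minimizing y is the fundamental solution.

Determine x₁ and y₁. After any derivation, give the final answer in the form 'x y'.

29 2

√210 → a₀=14, period (2,28); ℓ=2 even so k=1
a_0=14:  p_0=14·1+0=14,  q_0=14·0+1=1
a_1=2:  p_1=2·14+1=29,  q_1=2·1+0=2
→ (29, 2).  Check: 29²=841, 210·2²=840, difference 1.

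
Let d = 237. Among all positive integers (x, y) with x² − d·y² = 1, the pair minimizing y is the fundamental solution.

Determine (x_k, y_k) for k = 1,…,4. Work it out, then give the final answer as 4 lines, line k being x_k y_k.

√237 = [15; 2,1,1,7,10,7,1,1,2,30, …], period ℓ=10 (even) → k=9
i=0: a=15 ⇒ p=15, q=1
…
i=5: a=10 ⇒ p=5927, q=385
…
i=8: a=1 ⇒ p=90075, q=5851
i=9: a=2 ⇒ p=228151, q=14820
→ (228151, 14820).  Check: 228151²=52052878801, 237·14820²=52052878800, difference 1.
n=2: (228151,14820)∘(228151,14820) = (228151·228151+237·14820·14820, 228151·14820+14820·228151) = (104105757601,6762395640)
n=3: (104105757601,6762395640)∘(228151,14820) = (228151·104105757601+237·14820·6762395640, 228151·6762395640+14820·104105757601) = (47503665404623351,3085694655308460)
n=4: (47503665404623351,3085694655308460)∘(228151,14820) = (228151·47503665404623351+237·14820·3085694655308460, 228151·3085694655308460+14820·47503665404623351) = (21676017531356338550401,1408008642599798519280)

228151 14820
104105757601 6762395640
47503665404623351 3085694655308460
21676017531356338550401 1408008642599798519280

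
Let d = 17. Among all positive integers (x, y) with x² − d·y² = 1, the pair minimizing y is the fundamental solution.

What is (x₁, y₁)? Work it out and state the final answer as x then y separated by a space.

√17 → a₀=4, period (8); ℓ=1 odd so k=1
step 0: (4, 1)  from 4·(1,0) + (0,1)
step 1: (33, 8)  from 8·(4,1) + (1,0)
fundamental: x₁=33, y₁=8  (since 1089 − 17·64 = 1)

33 8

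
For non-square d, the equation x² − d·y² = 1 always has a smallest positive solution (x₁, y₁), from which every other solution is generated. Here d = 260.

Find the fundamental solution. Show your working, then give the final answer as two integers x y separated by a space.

129 8

[16; 8,32] for √260; ℓ=2 ⇒ convergent index 1
i=0: a=16 ⇒ p=16, q=1
i=1: a=8 ⇒ p=129, q=8
(x₁, y₁) = (129, 8);  129² − 260·8² = 1 ✓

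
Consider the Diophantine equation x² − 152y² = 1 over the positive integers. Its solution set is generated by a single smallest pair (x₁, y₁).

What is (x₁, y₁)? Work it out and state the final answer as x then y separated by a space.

[12; 3,24] for √152; ℓ=2 ⇒ convergent index 1
step 0: (12, 1)  from 12·(1,0) + (0,1)
step 1: (37, 3)  from 3·(12,1) + (1,0)
→ (37, 3).  Check: 37²=1369, 152·3²=1368, difference 1.

37 3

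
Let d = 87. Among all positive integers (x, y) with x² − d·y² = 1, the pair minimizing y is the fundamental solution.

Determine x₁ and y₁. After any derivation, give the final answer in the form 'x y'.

28 3

√87 = [9; 3,18, …], period ℓ=2 (even) → k=1
step 0: (9, 1)  from 9·(1,0) + (0,1)
step 1: (28, 3)  from 3·(9,1) + (1,0)
→ (28, 3).  Check: 28²=784, 87·3²=783, difference 1.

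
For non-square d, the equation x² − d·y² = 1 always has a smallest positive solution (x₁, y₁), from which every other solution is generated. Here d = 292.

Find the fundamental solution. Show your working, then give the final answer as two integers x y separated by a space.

2281249 133500

d=292: √d = [17; 11,2,1,3,8,3,1,2,11,34] (ℓ=10, even), read p_9/q_9
i=0: a=17 ⇒ p=17, q=1
i=1: a=11 ⇒ p=188, q=11
…
i=5: a=8 ⇒ p=17669, q=1034
i=6: a=3 ⇒ p=55143, q=3227
i=7: a=1 ⇒ p=72812, q=4261
i=8: a=2 ⇒ p=200767, q=11749
i=9: a=11 ⇒ p=2281249, q=133500
fundamental: x₁=2281249, y₁=133500  (since 5204097000001 − 292·17822250000 = 1)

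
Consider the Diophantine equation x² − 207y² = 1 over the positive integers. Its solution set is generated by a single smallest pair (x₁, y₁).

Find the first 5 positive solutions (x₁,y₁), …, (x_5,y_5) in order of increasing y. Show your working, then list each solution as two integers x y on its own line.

1151 80
2649601 184160
6099380351 423936240
14040770918401 975901040320
32321848554778751 2246523770880400

√207 → a₀=14, period (2,1,1,2,1,1,2,28); ℓ=8 even so k=7
a_0=14:  p_0=14·1+0=14,  q_0=14·0+1=1
…
a_3=1:  p_3=1·43+29=72,  q_3=1·3+2=5
a_4=2:  p_4=2·72+43=187,  q_4=2·5+3=13
a_5=1:  p_5=1·187+72=259,  q_5=1·13+5=18
a_6=1:  p_6=1·259+187=446,  q_6=1·18+13=31
a_7=2:  p_7=2·446+259=1151,  q_7=2·31+18=80
→ (1151, 80).  Check: 1151²=1324801, 207·80²=1324800, difference 1.
k=2:  x_2 = 1151·1151+207·80·80 = 2649601,  y_2 = 1151·80+80·1151 = 184160
k=3:  x_3 = 1151·2649601+207·80·184160 = 6099380351,  y_3 = 1151·184160+80·2649601 = 423936240
k=4:  x_4 = 1151·6099380351+207·80·423936240 = 14040770918401,  y_4 = 1151·423936240+80·6099380351 = 975901040320
k=5:  x_5 = 1151·14040770918401+207·80·975901040320 = 32321848554778751,  y_5 = 1151·975901040320+80·14040770918401 = 2246523770880400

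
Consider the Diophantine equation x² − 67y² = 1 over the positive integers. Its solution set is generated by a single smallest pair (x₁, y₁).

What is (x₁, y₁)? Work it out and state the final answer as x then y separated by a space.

[8; 5,2,1,1,7,1,1,2,5,16] for √67; ℓ=10 ⇒ convergent index 9
step 0: (8, 1)  from 8·(1,0) + (0,1)
step 1: (41, 5)  from 5·(8,1) + (1,0)
step 2: (90, 11)  from 2·(41,5) + (8,1)
step 3: (131, 16)  from 1·(90,11) + (41,5)
step 4: (221, 27)  from 1·(131,16) + (90,11)
…
step 7: (3577, 437)  from 1·(1899,232) + (1678,205)
step 8: (9053, 1106)  from 2·(3577,437) + (1899,232)
step 9: (48842, 5967)  from 5·(9053,1106) + (3577,437)
→ (48842, 5967).  Check: 48842²=2385540964, 67·5967²=2385540963, difference 1.

48842 5967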